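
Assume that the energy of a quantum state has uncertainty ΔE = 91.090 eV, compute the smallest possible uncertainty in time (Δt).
3.613 as

Using the energy-time uncertainty principle:
ΔEΔt ≥ ℏ/2

The minimum uncertainty in time is:
Δt_min = ℏ/(2ΔE)
Δt_min = (1.055e-34 J·s) / (2 × 1.459e-17 J)
Δt_min = 3.613e-18 s = 3.613 as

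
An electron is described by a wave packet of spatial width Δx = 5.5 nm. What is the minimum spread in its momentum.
9.587 × 10^-27 kg·m/s

For a wave packet, the spatial width Δx and momentum spread Δp are related by the uncertainty principle:
ΔxΔp ≥ ℏ/2

The minimum momentum spread is:
Δp_min = ℏ/(2Δx)
Δp_min = (1.055e-34 J·s) / (2 × 5.500e-09 m)
Δp_min = 9.587e-27 kg·m/s

A wave packet cannot have both a well-defined position and well-defined momentum.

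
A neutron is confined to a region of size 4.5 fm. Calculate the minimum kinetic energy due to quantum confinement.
255.818 keV

Using the uncertainty principle:

1. Position uncertainty: Δx ≈ 4.500e-15 m
2. Minimum momentum uncertainty: Δp = ℏ/(2Δx) = 1.172e-20 kg·m/s
3. Minimum kinetic energy:
   KE = (Δp)²/(2m) = (1.172e-20)²/(2 × 1.675e-27 kg)
   KE = 4.099e-14 J = 255.818 keV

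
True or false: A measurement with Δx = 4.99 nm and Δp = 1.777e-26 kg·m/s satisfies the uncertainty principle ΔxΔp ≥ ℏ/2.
Yes, it satisfies the uncertainty principle.

Calculate the product ΔxΔp:
ΔxΔp = (4.990e-09 m) × (1.777e-26 kg·m/s)
ΔxΔp = 8.867e-35 J·s

Compare to the minimum allowed value ℏ/2:
ℏ/2 = 5.273e-35 J·s

Since ΔxΔp = 8.867e-35 J·s ≥ 5.273e-35 J·s = ℏ/2,
the measurement satisfies the uncertainty principle.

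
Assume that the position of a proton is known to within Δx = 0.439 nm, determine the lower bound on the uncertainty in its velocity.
71.810 m/s

Using the Heisenberg uncertainty principle and Δp = mΔv:
ΔxΔp ≥ ℏ/2
Δx(mΔv) ≥ ℏ/2

The minimum uncertainty in velocity is:
Δv_min = ℏ/(2mΔx)
Δv_min = (1.055e-34 J·s) / (2 × 1.673e-27 kg × 4.390e-10 m)
Δv_min = 7.181e+01 m/s = 71.810 m/s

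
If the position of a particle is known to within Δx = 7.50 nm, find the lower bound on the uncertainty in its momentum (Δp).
7.030 × 10^-27 kg·m/s

Using the Heisenberg uncertainty principle:
ΔxΔp ≥ ℏ/2

The minimum uncertainty in momentum is:
Δp_min = ℏ/(2Δx)
Δp_min = (1.055e-34 J·s) / (2 × 7.500e-09 m)
Δp_min = 7.030e-27 kg·m/s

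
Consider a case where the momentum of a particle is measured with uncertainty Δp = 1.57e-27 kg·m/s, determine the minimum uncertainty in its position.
33.585 nm

Using the Heisenberg uncertainty principle:
ΔxΔp ≥ ℏ/2

The minimum uncertainty in position is:
Δx_min = ℏ/(2Δp)
Δx_min = (1.055e-34 J·s) / (2 × 1.570e-27 kg·m/s)
Δx_min = 3.359e-08 m = 33.585 nm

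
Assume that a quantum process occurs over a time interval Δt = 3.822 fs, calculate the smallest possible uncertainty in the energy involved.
86.108 meV

Using the energy-time uncertainty principle:
ΔEΔt ≥ ℏ/2

The minimum uncertainty in energy is:
ΔE_min = ℏ/(2Δt)
ΔE_min = (1.055e-34 J·s) / (2 × 3.822e-15 s)
ΔE_min = 1.380e-20 J = 86.108 meV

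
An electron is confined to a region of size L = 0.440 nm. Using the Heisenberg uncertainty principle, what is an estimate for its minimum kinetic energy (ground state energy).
49.199 meV

Using the uncertainty principle to estimate ground state energy:

1. The position uncertainty is approximately the confinement size:
   Δx ≈ L = 4.400e-10 m

2. From ΔxΔp ≥ ℏ/2, the minimum momentum uncertainty is:
   Δp ≈ ℏ/(2L) = 1.198e-25 kg·m/s

3. The kinetic energy is approximately:
   KE ≈ (Δp)²/(2m) = (1.198e-25)²/(2 × 9.109e-31 kg)
   KE ≈ 7.883e-21 J = 49.199 meV

This is an order-of-magnitude estimate of the ground state energy.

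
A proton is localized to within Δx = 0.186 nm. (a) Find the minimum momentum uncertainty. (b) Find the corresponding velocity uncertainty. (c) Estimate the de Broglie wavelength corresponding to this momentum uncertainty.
(a) Δp_min = 2.835 × 10^-25 kg·m/s
(b) Δv_min = 169.487 m/s
(c) λ_dB = 2.337 nm

Step-by-step:

(a) From the uncertainty principle:
Δp_min = ℏ/(2Δx) = (1.055e-34 J·s)/(2 × 1.860e-10 m) = 2.835e-25 kg·m/s

(b) The velocity uncertainty:
Δv = Δp/m = (2.835e-25 kg·m/s)/(1.673e-27 kg) = 1.695e+02 m/s = 169.487 m/s

(c) The de Broglie wavelength for this momentum:
λ = h/p = (6.626e-34 J·s)/(2.835e-25 kg·m/s) = 2.337e-09 m = 2.337 nm

Note: The de Broglie wavelength is comparable to the localization size, as expected from wave-particle duality.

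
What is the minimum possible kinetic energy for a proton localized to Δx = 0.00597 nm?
145.548 meV

Localizing a particle requires giving it sufficient momentum uncertainty:

1. From uncertainty principle: Δp ≥ ℏ/(2Δx)
   Δp_min = (1.055e-34 J·s) / (2 × 5.970e-12 m)
   Δp_min = 8.832e-24 kg·m/s

2. This momentum uncertainty corresponds to kinetic energy:
   KE ≈ (Δp)²/(2m) = (8.832e-24)²/(2 × 1.673e-27 kg)
   KE = 2.332e-20 J = 145.548 meV

Tighter localization requires more energy.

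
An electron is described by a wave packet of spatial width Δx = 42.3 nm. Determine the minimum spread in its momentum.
1.247 × 10^-27 kg·m/s

For a wave packet, the spatial width Δx and momentum spread Δp are related by the uncertainty principle:
ΔxΔp ≥ ℏ/2

The minimum momentum spread is:
Δp_min = ℏ/(2Δx)
Δp_min = (1.055e-34 J·s) / (2 × 4.230e-08 m)
Δp_min = 1.247e-27 kg·m/s

A wave packet cannot have both a well-defined position and well-defined momentum.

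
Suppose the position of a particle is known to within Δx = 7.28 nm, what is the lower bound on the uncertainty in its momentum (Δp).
7.243 × 10^-27 kg·m/s

Using the Heisenberg uncertainty principle:
ΔxΔp ≥ ℏ/2

The minimum uncertainty in momentum is:
Δp_min = ℏ/(2Δx)
Δp_min = (1.055e-34 J·s) / (2 × 7.280e-09 m)
Δp_min = 7.243e-27 kg·m/s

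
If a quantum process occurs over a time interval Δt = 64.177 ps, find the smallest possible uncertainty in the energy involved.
5.128 μeV

Using the energy-time uncertainty principle:
ΔEΔt ≥ ℏ/2

The minimum uncertainty in energy is:
ΔE_min = ℏ/(2Δt)
ΔE_min = (1.055e-34 J·s) / (2 × 6.418e-11 s)
ΔE_min = 8.216e-25 J = 5.128 μeV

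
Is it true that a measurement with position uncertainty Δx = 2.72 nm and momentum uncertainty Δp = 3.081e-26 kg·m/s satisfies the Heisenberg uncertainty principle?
Yes, it satisfies the uncertainty principle.

Calculate the product ΔxΔp:
ΔxΔp = (2.720e-09 m) × (3.081e-26 kg·m/s)
ΔxΔp = 8.380e-35 J·s

Compare to the minimum allowed value ℏ/2:
ℏ/2 = 5.273e-35 J·s

Since ΔxΔp = 8.380e-35 J·s ≥ 5.273e-35 J·s = ℏ/2,
the measurement satisfies the uncertainty principle.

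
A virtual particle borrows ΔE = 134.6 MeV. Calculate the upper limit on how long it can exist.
2.445 ys

Using the energy-time uncertainty principle:
ΔEΔt ≥ ℏ/2

For a virtual particle borrowing energy ΔE, the maximum lifetime is:
Δt_max = ℏ/(2ΔE)

Converting energy:
ΔE = 134.6 MeV = 2.157e-11 J

Δt_max = (1.055e-34 J·s) / (2 × 2.157e-11 J)
Δt_max = 2.445e-24 s = 2.445 ys

Virtual particles with higher borrowed energy exist for shorter times.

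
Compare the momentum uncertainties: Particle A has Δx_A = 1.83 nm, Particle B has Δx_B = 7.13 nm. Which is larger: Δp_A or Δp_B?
Particle A has the larger minimum momentum uncertainty, by a factor of 3.90.

For each particle, the minimum momentum uncertainty is Δp_min = ℏ/(2Δx):

Particle A: Δp_A = ℏ/(2×1.830e-09 m) = 2.881e-26 kg·m/s
Particle B: Δp_B = ℏ/(2×7.130e-09 m) = 7.395e-27 kg·m/s

Ratio: Δp_A/Δp_B = 3.90

Since Δp_min ∝ 1/Δx, the particle with smaller position uncertainty (A) has larger momentum uncertainty.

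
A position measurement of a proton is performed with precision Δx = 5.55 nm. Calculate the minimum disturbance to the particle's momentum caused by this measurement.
9.501 × 10^-27 kg·m/s

The uncertainty principle implies that measuring position disturbs momentum:
ΔxΔp ≥ ℏ/2

When we measure position with precision Δx, we necessarily introduce a momentum uncertainty:
Δp ≥ ℏ/(2Δx)
Δp_min = (1.055e-34 J·s) / (2 × 5.550e-09 m)
Δp_min = 9.501e-27 kg·m/s

The more precisely we measure position, the greater the momentum disturbance.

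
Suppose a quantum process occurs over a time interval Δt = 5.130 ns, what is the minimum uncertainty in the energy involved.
64.153 neV

Using the energy-time uncertainty principle:
ΔEΔt ≥ ℏ/2

The minimum uncertainty in energy is:
ΔE_min = ℏ/(2Δt)
ΔE_min = (1.055e-34 J·s) / (2 × 5.130e-09 s)
ΔE_min = 1.028e-26 J = 64.153 neV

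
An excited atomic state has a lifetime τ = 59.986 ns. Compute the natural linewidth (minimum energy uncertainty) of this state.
5.486 neV

Using the energy-time uncertainty principle:
ΔEΔt ≥ ℏ/2

The lifetime τ represents the time uncertainty Δt.
The natural linewidth (minimum energy uncertainty) is:

ΔE = ℏ/(2τ)
ΔE = (1.055e-34 J·s) / (2 × 5.999e-08 s)
ΔE = 8.790e-28 J = 5.486 neV

This natural linewidth limits the precision of spectroscopic measurements.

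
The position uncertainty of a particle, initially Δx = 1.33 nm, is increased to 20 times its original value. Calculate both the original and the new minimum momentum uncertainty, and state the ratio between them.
Original Δp_min = 3.965 × 10^-26 kg·m/s; new Δp'_min = 1.982 × 10^-27 kg·m/s; ratio Δp'_min/Δp_min = 1/20.

From the uncertainty principle ΔxΔp ≥ ℏ/2, the minimum momentum uncertainty is Δp_min = ℏ/(2Δx).

Original (Δx = 1.33 nm = 1.330e-09 m):
Δp_min = (1.055e-34 J·s)/(2 × 1.330e-09 m) = 3.965e-26 kg·m/s

When Δx → 20Δx:
Δp'_min = ℏ/(2 × 20Δx) = (1/20) × ℏ/(2Δx) = (1/20) × Δp_min
Δp'_min = 1/20 × 3.965e-26 kg·m/s = 1.982e-27 kg·m/s

Since Δp_min ∝ 1/Δx, when Δx is increased to 20 times its original value, Δp_min decreases to 1/20 of its original value.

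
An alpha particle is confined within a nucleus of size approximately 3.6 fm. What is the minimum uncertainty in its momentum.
1.465 × 10^-20 kg·m/s

Using the Heisenberg uncertainty principle:
ΔxΔp ≥ ℏ/2

With Δx ≈ L = 3.600e-15 m (the confinement size):
Δp_min = ℏ/(2Δx)
Δp_min = (1.055e-34 J·s) / (2 × 3.600e-15 m)
Δp_min = 1.465e-20 kg·m/s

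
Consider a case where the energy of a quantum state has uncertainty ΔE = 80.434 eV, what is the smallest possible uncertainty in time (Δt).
4.092 as

Using the energy-time uncertainty principle:
ΔEΔt ≥ ℏ/2

The minimum uncertainty in time is:
Δt_min = ℏ/(2ΔE)
Δt_min = (1.055e-34 J·s) / (2 × 1.289e-17 J)
Δt_min = 4.092e-18 s = 4.092 as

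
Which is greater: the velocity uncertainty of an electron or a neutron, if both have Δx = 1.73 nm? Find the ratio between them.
The electron has the larger minimum velocity uncertainty, by a ratio of 1838.7.

For both particles, Δp_min = ℏ/(2Δx) = 3.048e-26 kg·m/s (same for both).

The velocity uncertainty is Δv = Δp/m:
- electron: Δv = 3.048e-26 / 9.109e-31 = 3.346e+04 m/s = 33.459 km/s
- neutron: Δv = 3.048e-26 / 1.675e-27 = 1.820e+01 m/s = 18.197 m/s

Ratio: 3.346e+04 / 1.820e+01 = 1838.7

The lighter particle has larger velocity uncertainty because Δv ∝ 1/m.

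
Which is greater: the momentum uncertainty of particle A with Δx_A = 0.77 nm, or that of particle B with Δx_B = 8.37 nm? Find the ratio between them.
Particle A has the larger minimum momentum uncertainty, by a factor of 10.87.

For each particle, the minimum momentum uncertainty is Δp_min = ℏ/(2Δx):

Particle A: Δp_A = ℏ/(2×7.700e-10 m) = 6.848e-26 kg·m/s
Particle B: Δp_B = ℏ/(2×8.370e-09 m) = 6.300e-27 kg·m/s

Ratio: Δp_A/Δp_B = 10.87

Since Δp_min ∝ 1/Δx, the particle with smaller position uncertainty (A) has larger momentum uncertainty.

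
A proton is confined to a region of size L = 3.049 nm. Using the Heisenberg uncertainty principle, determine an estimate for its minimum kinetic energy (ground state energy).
558.007 neV

Using the uncertainty principle to estimate ground state energy:

1. The position uncertainty is approximately the confinement size:
   Δx ≈ L = 3.049e-09 m

2. From ΔxΔp ≥ ℏ/2, the minimum momentum uncertainty is:
   Δp ≈ ℏ/(2L) = 1.729e-26 kg·m/s

3. The kinetic energy is approximately:
   KE ≈ (Δp)²/(2m) = (1.729e-26)²/(2 × 1.673e-27 kg)
   KE ≈ 8.940e-26 J = 558.007 neV

This is an order-of-magnitude estimate of the ground state energy.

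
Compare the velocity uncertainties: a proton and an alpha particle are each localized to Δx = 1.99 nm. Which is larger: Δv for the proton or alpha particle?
The proton has the larger minimum velocity uncertainty, by a ratio of 4.0.

For both particles, Δp_min = ℏ/(2Δx) = 2.650e-26 kg·m/s (same for both).

The velocity uncertainty is Δv = Δp/m:
- proton: Δv = 2.650e-26 / 1.673e-27 = 1.584e+01 m/s = 15.841 m/s
- alpha particle: Δv = 2.650e-26 / 6.645e-27 = 3.988e+00 m/s = 3.988 m/s

Ratio: 1.584e+01 / 3.988e+00 = 4.0

The lighter particle has larger velocity uncertainty because Δv ∝ 1/m.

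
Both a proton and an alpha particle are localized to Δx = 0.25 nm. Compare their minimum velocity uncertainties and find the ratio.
The proton has the larger minimum velocity uncertainty, by a ratio of 4.0.

For both particles, Δp_min = ℏ/(2Δx) = 2.109e-25 kg·m/s (same for both).

The velocity uncertainty is Δv = Δp/m:
- proton: Δv = 2.109e-25 / 1.673e-27 = 1.261e+02 m/s = 126.098 m/s
- alpha particle: Δv = 2.109e-25 / 6.645e-27 = 3.174e+01 m/s = 31.742 m/s

Ratio: 1.261e+02 / 3.174e+01 = 4.0

The lighter particle has larger velocity uncertainty because Δv ∝ 1/m.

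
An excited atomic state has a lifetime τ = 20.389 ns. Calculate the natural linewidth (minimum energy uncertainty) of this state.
16.141 neV

Using the energy-time uncertainty principle:
ΔEΔt ≥ ℏ/2

The lifetime τ represents the time uncertainty Δt.
The natural linewidth (minimum energy uncertainty) is:

ΔE = ℏ/(2τ)
ΔE = (1.055e-34 J·s) / (2 × 2.039e-08 s)
ΔE = 2.586e-27 J = 16.141 neV

This natural linewidth limits the precision of spectroscopic measurements.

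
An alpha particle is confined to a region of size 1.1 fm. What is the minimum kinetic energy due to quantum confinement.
1.079 MeV

Using the uncertainty principle:

1. Position uncertainty: Δx ≈ 1.100e-15 m
2. Minimum momentum uncertainty: Δp = ℏ/(2Δx) = 4.794e-20 kg·m/s
3. Minimum kinetic energy:
   KE = (Δp)²/(2m) = (4.794e-20)²/(2 × 6.645e-27 kg)
   KE = 1.729e-13 J = 1.079 MeV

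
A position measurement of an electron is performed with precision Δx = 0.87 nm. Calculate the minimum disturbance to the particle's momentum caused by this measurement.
6.061 × 10^-26 kg·m/s

The uncertainty principle implies that measuring position disturbs momentum:
ΔxΔp ≥ ℏ/2

When we measure position with precision Δx, we necessarily introduce a momentum uncertainty:
Δp ≥ ℏ/(2Δx)
Δp_min = (1.055e-34 J·s) / (2 × 8.700e-10 m)
Δp_min = 6.061e-26 kg·m/s

The more precisely we measure position, the greater the momentum disturbance.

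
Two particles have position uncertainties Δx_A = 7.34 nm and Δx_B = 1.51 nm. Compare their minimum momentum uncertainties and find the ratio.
Particle B has the larger minimum momentum uncertainty, by a factor of 4.86.

For each particle, the minimum momentum uncertainty is Δp_min = ℏ/(2Δx):

Particle A: Δp_A = ℏ/(2×7.340e-09 m) = 7.184e-27 kg·m/s
Particle B: Δp_B = ℏ/(2×1.510e-09 m) = 3.492e-26 kg·m/s

Ratio: Δp_B/Δp_A = 4.86

Since Δp_min ∝ 1/Δx, the particle with smaller position uncertainty (B) has larger momentum uncertainty.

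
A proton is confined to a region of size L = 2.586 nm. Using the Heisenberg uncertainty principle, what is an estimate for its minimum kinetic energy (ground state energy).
775.706 neV

Using the uncertainty principle to estimate ground state energy:

1. The position uncertainty is approximately the confinement size:
   Δx ≈ L = 2.586e-09 m

2. From ΔxΔp ≥ ℏ/2, the minimum momentum uncertainty is:
   Δp ≈ ℏ/(2L) = 2.039e-26 kg·m/s

3. The kinetic energy is approximately:
   KE ≈ (Δp)²/(2m) = (2.039e-26)²/(2 × 1.673e-27 kg)
   KE ≈ 1.243e-25 J = 775.706 neV

This is an order-of-magnitude estimate of the ground state energy.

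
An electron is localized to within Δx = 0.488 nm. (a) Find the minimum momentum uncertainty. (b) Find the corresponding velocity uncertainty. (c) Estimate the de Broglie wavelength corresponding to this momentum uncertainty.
(a) Δp_min = 1.081 × 10^-25 kg·m/s
(b) Δv_min = 118.614 km/s
(c) λ_dB = 6.132 nm

Step-by-step:

(a) From the uncertainty principle:
Δp_min = ℏ/(2Δx) = (1.055e-34 J·s)/(2 × 4.880e-10 m) = 1.081e-25 kg·m/s

(b) The velocity uncertainty:
Δv = Δp/m = (1.081e-25 kg·m/s)/(9.109e-31 kg) = 1.186e+05 m/s = 118.614 km/s

(c) The de Broglie wavelength for this momentum:
λ = h/p = (6.626e-34 J·s)/(1.081e-25 kg·m/s) = 6.132e-09 m = 6.132 nm

Note: The de Broglie wavelength is comparable to the localization size, as expected from wave-particle duality.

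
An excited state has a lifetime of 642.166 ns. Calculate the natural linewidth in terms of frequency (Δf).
123.920 kHz

Using the energy-time uncertainty principle and E = hf:
ΔEΔt ≥ ℏ/2
hΔf·Δt ≥ ℏ/2

The minimum frequency uncertainty is:
Δf = ℏ/(2hτ) = 1/(4πτ)
Δf = 1/(4π × 6.422e-07 s)
Δf = 1.239e+05 Hz = 123.920 kHz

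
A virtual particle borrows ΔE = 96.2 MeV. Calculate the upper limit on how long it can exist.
3.421 ys

Using the energy-time uncertainty principle:
ΔEΔt ≥ ℏ/2

For a virtual particle borrowing energy ΔE, the maximum lifetime is:
Δt_max = ℏ/(2ΔE)

Converting energy:
ΔE = 96.2 MeV = 1.541e-11 J

Δt_max = (1.055e-34 J·s) / (2 × 1.541e-11 J)
Δt_max = 3.421e-24 s = 3.421 ys

Virtual particles with higher borrowed energy exist for shorter times.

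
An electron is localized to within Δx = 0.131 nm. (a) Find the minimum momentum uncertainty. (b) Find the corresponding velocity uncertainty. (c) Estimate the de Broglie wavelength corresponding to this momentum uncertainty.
(a) Δp_min = 4.025 × 10^-25 kg·m/s
(b) Δv_min = 441.861 km/s
(c) λ_dB = 1.646 nm

Step-by-step:

(a) From the uncertainty principle:
Δp_min = ℏ/(2Δx) = (1.055e-34 J·s)/(2 × 1.310e-10 m) = 4.025e-25 kg·m/s

(b) The velocity uncertainty:
Δv = Δp/m = (4.025e-25 kg·m/s)/(9.109e-31 kg) = 4.419e+05 m/s = 441.861 km/s

(c) The de Broglie wavelength for this momentum:
λ = h/p = (6.626e-34 J·s)/(4.025e-25 kg·m/s) = 1.646e-09 m = 1.646 nm

Note: The de Broglie wavelength is comparable to the localization size, as expected from wave-particle duality.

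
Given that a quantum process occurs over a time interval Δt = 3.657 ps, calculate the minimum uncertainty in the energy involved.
89.993 μeV

Using the energy-time uncertainty principle:
ΔEΔt ≥ ℏ/2

The minimum uncertainty in energy is:
ΔE_min = ℏ/(2Δt)
ΔE_min = (1.055e-34 J·s) / (2 × 3.657e-12 s)
ΔE_min = 1.442e-23 J = 89.993 μeV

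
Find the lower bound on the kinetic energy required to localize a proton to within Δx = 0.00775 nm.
86.368 meV

Localizing a particle requires giving it sufficient momentum uncertainty:

1. From uncertainty principle: Δp ≥ ℏ/(2Δx)
   Δp_min = (1.055e-34 J·s) / (2 × 7.750e-12 m)
   Δp_min = 6.804e-24 kg·m/s

2. This momentum uncertainty corresponds to kinetic energy:
   KE ≈ (Δp)²/(2m) = (6.804e-24)²/(2 × 1.673e-27 kg)
   KE = 1.384e-20 J = 86.368 meV

Tighter localization requires more energy.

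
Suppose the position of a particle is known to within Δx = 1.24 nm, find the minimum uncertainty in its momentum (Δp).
4.252 × 10^-26 kg·m/s

Using the Heisenberg uncertainty principle:
ΔxΔp ≥ ℏ/2

The minimum uncertainty in momentum is:
Δp_min = ℏ/(2Δx)
Δp_min = (1.055e-34 J·s) / (2 × 1.240e-09 m)
Δp_min = 4.252e-26 kg·m/s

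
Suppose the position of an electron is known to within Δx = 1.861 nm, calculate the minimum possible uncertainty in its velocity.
31.104 km/s

Using the Heisenberg uncertainty principle and Δp = mΔv:
ΔxΔp ≥ ℏ/2
Δx(mΔv) ≥ ℏ/2

The minimum uncertainty in velocity is:
Δv_min = ℏ/(2mΔx)
Δv_min = (1.055e-34 J·s) / (2 × 9.109e-31 kg × 1.861e-09 m)
Δv_min = 3.110e+04 m/s = 31.104 km/s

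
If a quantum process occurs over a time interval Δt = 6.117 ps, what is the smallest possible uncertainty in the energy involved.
53.802 μeV

Using the energy-time uncertainty principle:
ΔEΔt ≥ ℏ/2

The minimum uncertainty in energy is:
ΔE_min = ℏ/(2Δt)
ΔE_min = (1.055e-34 J·s) / (2 × 6.117e-12 s)
ΔE_min = 8.620e-24 J = 53.802 μeV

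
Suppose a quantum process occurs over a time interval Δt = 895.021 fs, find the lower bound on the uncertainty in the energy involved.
367.708 μeV

Using the energy-time uncertainty principle:
ΔEΔt ≥ ℏ/2

The minimum uncertainty in energy is:
ΔE_min = ℏ/(2Δt)
ΔE_min = (1.055e-34 J·s) / (2 × 8.950e-13 s)
ΔE_min = 5.891e-23 J = 367.708 μeV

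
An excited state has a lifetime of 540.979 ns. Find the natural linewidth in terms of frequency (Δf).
147.099 kHz

Using the energy-time uncertainty principle and E = hf:
ΔEΔt ≥ ℏ/2
hΔf·Δt ≥ ℏ/2

The minimum frequency uncertainty is:
Δf = ℏ/(2hτ) = 1/(4πτ)
Δf = 1/(4π × 5.410e-07 s)
Δf = 1.471e+05 Hz = 147.099 kHz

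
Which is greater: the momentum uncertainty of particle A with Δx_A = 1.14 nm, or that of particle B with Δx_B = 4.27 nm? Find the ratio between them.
Particle A has the larger minimum momentum uncertainty, by a factor of 3.75.

For each particle, the minimum momentum uncertainty is Δp_min = ℏ/(2Δx):

Particle A: Δp_A = ℏ/(2×1.140e-09 m) = 4.625e-26 kg·m/s
Particle B: Δp_B = ℏ/(2×4.270e-09 m) = 1.235e-26 kg·m/s

Ratio: Δp_A/Δp_B = 3.75

Since Δp_min ∝ 1/Δx, the particle with smaller position uncertainty (A) has larger momentum uncertainty.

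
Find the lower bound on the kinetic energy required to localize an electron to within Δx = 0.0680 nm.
2.060 eV

Localizing a particle requires giving it sufficient momentum uncertainty:

1. From uncertainty principle: Δp ≥ ℏ/(2Δx)
   Δp_min = (1.055e-34 J·s) / (2 × 6.800e-11 m)
   Δp_min = 7.754e-25 kg·m/s

2. This momentum uncertainty corresponds to kinetic energy:
   KE ≈ (Δp)²/(2m) = (7.754e-25)²/(2 × 9.109e-31 kg)
   KE = 3.300e-19 J = 2.060 eV

Tighter localization requires more energy.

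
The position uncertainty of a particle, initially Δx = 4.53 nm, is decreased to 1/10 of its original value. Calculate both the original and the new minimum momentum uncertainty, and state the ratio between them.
Original Δp_min = 1.164 × 10^-26 kg·m/s; new Δp'_min = 1.164 × 10^-25 kg·m/s; ratio Δp'_min/Δp_min = 10.

From the uncertainty principle ΔxΔp ≥ ℏ/2, the minimum momentum uncertainty is Δp_min = ℏ/(2Δx).

Original (Δx = 4.53 nm = 4.530e-09 m):
Δp_min = (1.055e-34 J·s)/(2 × 4.530e-09 m) = 1.164e-26 kg·m/s

When Δx → (1/10)Δx:
Δp'_min = ℏ/(2 × (1/10)Δx) = 10 × ℏ/(2Δx) = 10 × Δp_min
Δp'_min = 10 × 1.164e-26 kg·m/s = 1.164e-25 kg·m/s

Since Δp_min ∝ 1/Δx, when Δx is decreased to 1/10 of its original value, Δp_min increases to 10 times its original value.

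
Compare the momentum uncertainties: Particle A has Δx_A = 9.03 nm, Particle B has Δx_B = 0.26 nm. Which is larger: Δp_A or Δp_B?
Particle B has the larger minimum momentum uncertainty, by a factor of 34.73.

For each particle, the minimum momentum uncertainty is Δp_min = ℏ/(2Δx):

Particle A: Δp_A = ℏ/(2×9.030e-09 m) = 5.839e-27 kg·m/s
Particle B: Δp_B = ℏ/(2×2.600e-10 m) = 2.028e-25 kg·m/s

Ratio: Δp_B/Δp_A = 34.73

Since Δp_min ∝ 1/Δx, the particle with smaller position uncertainty (B) has larger momentum uncertainty.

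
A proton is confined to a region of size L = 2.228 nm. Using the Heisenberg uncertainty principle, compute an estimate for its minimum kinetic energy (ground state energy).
1.045 μeV

Using the uncertainty principle to estimate ground state energy:

1. The position uncertainty is approximately the confinement size:
   Δx ≈ L = 2.228e-09 m

2. From ΔxΔp ≥ ℏ/2, the minimum momentum uncertainty is:
   Δp ≈ ℏ/(2L) = 2.367e-26 kg·m/s

3. The kinetic energy is approximately:
   KE ≈ (Δp)²/(2m) = (2.367e-26)²/(2 × 1.673e-27 kg)
   KE ≈ 1.674e-25 J = 1.045 μeV

This is an order-of-magnitude estimate of the ground state energy.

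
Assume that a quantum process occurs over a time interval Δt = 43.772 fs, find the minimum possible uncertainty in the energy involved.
7.519 meV

Using the energy-time uncertainty principle:
ΔEΔt ≥ ℏ/2

The minimum uncertainty in energy is:
ΔE_min = ℏ/(2Δt)
ΔE_min = (1.055e-34 J·s) / (2 × 4.377e-14 s)
ΔE_min = 1.205e-21 J = 7.519 meV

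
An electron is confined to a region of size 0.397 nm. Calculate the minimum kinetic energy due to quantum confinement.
60.434 meV

Using the uncertainty principle:

1. Position uncertainty: Δx ≈ 3.970e-10 m
2. Minimum momentum uncertainty: Δp = ℏ/(2Δx) = 1.328e-25 kg·m/s
3. Minimum kinetic energy:
   KE = (Δp)²/(2m) = (1.328e-25)²/(2 × 9.109e-31 kg)
   KE = 9.683e-21 J = 60.434 meV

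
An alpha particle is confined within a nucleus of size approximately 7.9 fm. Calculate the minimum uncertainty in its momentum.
6.675 × 10^-21 kg·m/s

Using the Heisenberg uncertainty principle:
ΔxΔp ≥ ℏ/2

With Δx ≈ L = 7.900e-15 m (the confinement size):
Δp_min = ℏ/(2Δx)
Δp_min = (1.055e-34 J·s) / (2 × 7.900e-15 m)
Δp_min = 6.675e-21 kg·m/s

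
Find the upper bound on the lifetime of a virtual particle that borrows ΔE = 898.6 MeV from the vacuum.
3.662 × 10^-25 s

Using the energy-time uncertainty principle:
ΔEΔt ≥ ℏ/2

For a virtual particle borrowing energy ΔE, the maximum lifetime is:
Δt_max = ℏ/(2ΔE)

Converting energy:
ΔE = 898.6 MeV = 1.440e-10 J

Δt_max = (1.055e-34 J·s) / (2 × 1.440e-10 J)
Δt_max = 3.662e-25 s = 3.662 × 10^-25 s

Virtual particles with higher borrowed energy exist for shorter times.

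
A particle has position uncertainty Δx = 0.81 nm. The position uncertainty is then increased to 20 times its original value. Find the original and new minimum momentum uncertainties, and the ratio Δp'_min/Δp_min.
Original Δp_min = 6.510 × 10^-26 kg·m/s; new Δp'_min = 3.255 × 10^-27 kg·m/s; ratio Δp'_min/Δp_min = 1/20.

From the uncertainty principle ΔxΔp ≥ ℏ/2, the minimum momentum uncertainty is Δp_min = ℏ/(2Δx).

Original (Δx = 0.81 nm = 8.100e-10 m):
Δp_min = (1.055e-34 J·s)/(2 × 8.100e-10 m) = 6.510e-26 kg·m/s

When Δx → 20Δx:
Δp'_min = ℏ/(2 × 20Δx) = (1/20) × ℏ/(2Δx) = (1/20) × Δp_min
Δp'_min = 1/20 × 6.510e-26 kg·m/s = 3.255e-27 kg·m/s

Since Δp_min ∝ 1/Δx, when Δx is increased to 20 times its original value, Δp_min decreases to 1/20 of its original value.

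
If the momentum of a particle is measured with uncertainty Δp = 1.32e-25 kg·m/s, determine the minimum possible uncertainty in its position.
399.459 pm

Using the Heisenberg uncertainty principle:
ΔxΔp ≥ ℏ/2

The minimum uncertainty in position is:
Δx_min = ℏ/(2Δp)
Δx_min = (1.055e-34 J·s) / (2 × 1.320e-25 kg·m/s)
Δx_min = 3.995e-10 m = 399.459 pm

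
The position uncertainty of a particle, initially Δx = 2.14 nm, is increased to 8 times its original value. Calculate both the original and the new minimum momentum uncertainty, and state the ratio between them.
Original Δp_min = 2.464 × 10^-26 kg·m/s; new Δp'_min = 3.080 × 10^-27 kg·m/s; ratio Δp'_min/Δp_min = 1/8.

From the uncertainty principle ΔxΔp ≥ ℏ/2, the minimum momentum uncertainty is Δp_min = ℏ/(2Δx).

Original (Δx = 2.14 nm = 2.140e-09 m):
Δp_min = (1.055e-34 J·s)/(2 × 2.140e-09 m) = 2.464e-26 kg·m/s

When Δx → 8Δx:
Δp'_min = ℏ/(2 × 8Δx) = (1/8) × ℏ/(2Δx) = (1/8) × Δp_min
Δp'_min = 1/8 × 2.464e-26 kg·m/s = 3.080e-27 kg·m/s

Since Δp_min ∝ 1/Δx, when Δx is increased to 8 times its original value, Δp_min decreases to 1/8 of its original value.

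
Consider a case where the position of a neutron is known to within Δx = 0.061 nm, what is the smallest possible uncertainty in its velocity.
516.084 m/s

Using the Heisenberg uncertainty principle and Δp = mΔv:
ΔxΔp ≥ ℏ/2
Δx(mΔv) ≥ ℏ/2

The minimum uncertainty in velocity is:
Δv_min = ℏ/(2mΔx)
Δv_min = (1.055e-34 J·s) / (2 × 1.675e-27 kg × 6.100e-11 m)
Δv_min = 5.161e+02 m/s = 516.084 m/s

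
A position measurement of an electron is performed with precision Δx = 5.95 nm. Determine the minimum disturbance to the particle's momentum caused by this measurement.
8.862 × 10^-27 kg·m/s

The uncertainty principle implies that measuring position disturbs momentum:
ΔxΔp ≥ ℏ/2

When we measure position with precision Δx, we necessarily introduce a momentum uncertainty:
Δp ≥ ℏ/(2Δx)
Δp_min = (1.055e-34 J·s) / (2 × 5.950e-09 m)
Δp_min = 8.862e-27 kg·m/s

The more precisely we measure position, the greater the momentum disturbance.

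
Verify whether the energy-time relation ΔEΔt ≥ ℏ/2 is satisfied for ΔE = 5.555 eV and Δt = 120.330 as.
Yes, it satisfies the uncertainty relation.

Calculate the product ΔEΔt:
ΔE = 5.555 eV = 8.900e-19 J
ΔEΔt = (8.900e-19 J) × (1.203e-16 s)
ΔEΔt = 1.071e-34 J·s

Compare to the minimum allowed value ℏ/2:
ℏ/2 = 5.273e-35 J·s

Since ΔEΔt = 1.071e-34 J·s ≥ 5.273e-35 J·s = ℏ/2,
this satisfies the uncertainty relation.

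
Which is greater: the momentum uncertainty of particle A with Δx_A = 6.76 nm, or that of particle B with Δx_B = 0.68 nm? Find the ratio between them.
Particle B has the larger minimum momentum uncertainty, by a factor of 9.94.

For each particle, the minimum momentum uncertainty is Δp_min = ℏ/(2Δx):

Particle A: Δp_A = ℏ/(2×6.760e-09 m) = 7.800e-27 kg·m/s
Particle B: Δp_B = ℏ/(2×6.800e-10 m) = 7.754e-26 kg·m/s

Ratio: Δp_B/Δp_A = 9.94

Since Δp_min ∝ 1/Δx, the particle with smaller position uncertainty (B) has larger momentum uncertainty.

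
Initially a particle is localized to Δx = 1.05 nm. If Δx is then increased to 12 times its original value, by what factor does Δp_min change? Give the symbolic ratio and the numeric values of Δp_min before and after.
Original Δp_min = 5.022 × 10^-26 kg·m/s; new Δp'_min = 4.185 × 10^-27 kg·m/s; ratio Δp'_min/Δp_min = 1/12.

From the uncertainty principle ΔxΔp ≥ ℏ/2, the minimum momentum uncertainty is Δp_min = ℏ/(2Δx).

Original (Δx = 1.05 nm = 1.050e-09 m):
Δp_min = (1.055e-34 J·s)/(2 × 1.050e-09 m) = 5.022e-26 kg·m/s

When Δx → 12Δx:
Δp'_min = ℏ/(2 × 12Δx) = (1/12) × ℏ/(2Δx) = (1/12) × Δp_min
Δp'_min = 1/12 × 5.022e-26 kg·m/s = 4.185e-27 kg·m/s

Since Δp_min ∝ 1/Δx, when Δx is increased to 12 times its original value, Δp_min decreases to 1/12 of its original value.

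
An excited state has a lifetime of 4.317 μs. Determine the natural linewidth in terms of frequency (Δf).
18.434 kHz

Using the energy-time uncertainty principle and E = hf:
ΔEΔt ≥ ℏ/2
hΔf·Δt ≥ ℏ/2

The minimum frequency uncertainty is:
Δf = ℏ/(2hτ) = 1/(4πτ)
Δf = 1/(4π × 4.317e-06 s)
Δf = 1.843e+04 Hz = 18.434 kHz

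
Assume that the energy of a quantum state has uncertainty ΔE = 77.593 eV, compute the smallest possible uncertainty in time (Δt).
4.241 as

Using the energy-time uncertainty principle:
ΔEΔt ≥ ℏ/2

The minimum uncertainty in time is:
Δt_min = ℏ/(2ΔE)
Δt_min = (1.055e-34 J·s) / (2 × 1.243e-17 J)
Δt_min = 4.241e-18 s = 4.241 as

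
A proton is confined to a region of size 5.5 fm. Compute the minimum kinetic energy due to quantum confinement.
171.486 keV

Using the uncertainty principle:

1. Position uncertainty: Δx ≈ 5.500e-15 m
2. Minimum momentum uncertainty: Δp = ℏ/(2Δx) = 9.587e-21 kg·m/s
3. Minimum kinetic energy:
   KE = (Δp)²/(2m) = (9.587e-21)²/(2 × 1.673e-27 kg)
   KE = 2.748e-14 J = 171.486 keV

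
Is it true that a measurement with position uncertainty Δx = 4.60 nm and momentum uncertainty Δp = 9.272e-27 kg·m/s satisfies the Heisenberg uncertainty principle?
No, it violates the uncertainty principle (impossible measurement).

Calculate the product ΔxΔp:
ΔxΔp = (4.600e-09 m) × (9.272e-27 kg·m/s)
ΔxΔp = 4.265e-35 J·s

Compare to the minimum allowed value ℏ/2:
ℏ/2 = 5.273e-35 J·s

Since ΔxΔp = 4.265e-35 J·s < 5.273e-35 J·s = ℏ/2,
the measurement violates the uncertainty principle.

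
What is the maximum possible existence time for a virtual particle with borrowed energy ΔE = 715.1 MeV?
4.602 × 10^-25 s

Using the energy-time uncertainty principle:
ΔEΔt ≥ ℏ/2

For a virtual particle borrowing energy ΔE, the maximum lifetime is:
Δt_max = ℏ/(2ΔE)

Converting energy:
ΔE = 715.1 MeV = 1.146e-10 J

Δt_max = (1.055e-34 J·s) / (2 × 1.146e-10 J)
Δt_max = 4.602e-25 s = 4.602 × 10^-25 s

Virtual particles with higher borrowed energy exist for shorter times.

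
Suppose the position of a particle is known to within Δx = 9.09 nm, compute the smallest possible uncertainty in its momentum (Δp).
5.801 × 10^-27 kg·m/s

Using the Heisenberg uncertainty principle:
ΔxΔp ≥ ℏ/2

The minimum uncertainty in momentum is:
Δp_min = ℏ/(2Δx)
Δp_min = (1.055e-34 J·s) / (2 × 9.090e-09 m)
Δp_min = 5.801e-27 kg·m/s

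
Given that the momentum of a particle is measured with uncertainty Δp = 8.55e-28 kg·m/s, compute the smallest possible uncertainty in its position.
61.671 nm

Using the Heisenberg uncertainty principle:
ΔxΔp ≥ ℏ/2

The minimum uncertainty in position is:
Δx_min = ℏ/(2Δp)
Δx_min = (1.055e-34 J·s) / (2 × 8.550e-28 kg·m/s)
Δx_min = 6.167e-08 m = 61.671 nm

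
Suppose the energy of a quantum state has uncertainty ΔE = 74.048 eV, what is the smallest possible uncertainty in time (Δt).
4.444 as

Using the energy-time uncertainty principle:
ΔEΔt ≥ ℏ/2

The minimum uncertainty in time is:
Δt_min = ℏ/(2ΔE)
Δt_min = (1.055e-34 J·s) / (2 × 1.186e-17 J)
Δt_min = 4.444e-18 s = 4.444 as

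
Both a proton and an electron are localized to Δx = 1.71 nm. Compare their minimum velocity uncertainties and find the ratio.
The electron has the larger minimum velocity uncertainty, by a ratio of 1836.2.

For both particles, Δp_min = ℏ/(2Δx) = 3.084e-26 kg·m/s (same for both).

The velocity uncertainty is Δv = Δp/m:
- proton: Δv = 3.084e-26 / 1.673e-27 = 1.844e+01 m/s = 18.435 m/s
- electron: Δv = 3.084e-26 / 9.109e-31 = 3.385e+04 m/s = 33.850 km/s

Ratio: 3.385e+04 / 1.844e+01 = 1836.2

The lighter particle has larger velocity uncertainty because Δv ∝ 1/m.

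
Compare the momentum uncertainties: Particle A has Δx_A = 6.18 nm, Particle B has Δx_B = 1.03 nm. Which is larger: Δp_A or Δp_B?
Particle B has the larger minimum momentum uncertainty, by a factor of 6.00.

For each particle, the minimum momentum uncertainty is Δp_min = ℏ/(2Δx):

Particle A: Δp_A = ℏ/(2×6.180e-09 m) = 8.532e-27 kg·m/s
Particle B: Δp_B = ℏ/(2×1.030e-09 m) = 5.119e-26 kg·m/s

Ratio: Δp_B/Δp_A = 6.00

Since Δp_min ∝ 1/Δx, the particle with smaller position uncertainty (B) has larger momentum uncertainty.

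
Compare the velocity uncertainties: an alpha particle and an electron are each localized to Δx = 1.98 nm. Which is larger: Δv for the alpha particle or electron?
The electron has the larger minimum velocity uncertainty, by a ratio of 7294.3.

For both particles, Δp_min = ℏ/(2Δx) = 2.663e-26 kg·m/s (same for both).

The velocity uncertainty is Δv = Δp/m:
- alpha particle: Δv = 2.663e-26 / 6.645e-27 = 4.008e+00 m/s = 4.008 m/s
- electron: Δv = 2.663e-26 / 9.109e-31 = 2.923e+04 m/s = 29.234 km/s

Ratio: 2.923e+04 / 4.008e+00 = 7294.3

The lighter particle has larger velocity uncertainty because Δv ∝ 1/m.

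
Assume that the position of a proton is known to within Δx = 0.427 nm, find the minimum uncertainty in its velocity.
73.828 m/s

Using the Heisenberg uncertainty principle and Δp = mΔv:
ΔxΔp ≥ ℏ/2
Δx(mΔv) ≥ ℏ/2

The minimum uncertainty in velocity is:
Δv_min = ℏ/(2mΔx)
Δv_min = (1.055e-34 J·s) / (2 × 1.673e-27 kg × 4.270e-10 m)
Δv_min = 7.383e+01 m/s = 73.828 m/s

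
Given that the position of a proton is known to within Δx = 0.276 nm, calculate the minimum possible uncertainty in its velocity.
114.219 m/s

Using the Heisenberg uncertainty principle and Δp = mΔv:
ΔxΔp ≥ ℏ/2
Δx(mΔv) ≥ ℏ/2

The minimum uncertainty in velocity is:
Δv_min = ℏ/(2mΔx)
Δv_min = (1.055e-34 J·s) / (2 × 1.673e-27 kg × 2.760e-10 m)
Δv_min = 1.142e+02 m/s = 114.219 m/s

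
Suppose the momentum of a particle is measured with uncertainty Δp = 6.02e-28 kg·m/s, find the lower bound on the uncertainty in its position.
87.589 nm

Using the Heisenberg uncertainty principle:
ΔxΔp ≥ ℏ/2

The minimum uncertainty in position is:
Δx_min = ℏ/(2Δp)
Δx_min = (1.055e-34 J·s) / (2 × 6.020e-28 kg·m/s)
Δx_min = 8.759e-08 m = 87.589 nm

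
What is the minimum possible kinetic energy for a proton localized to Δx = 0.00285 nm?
638.652 meV

Localizing a particle requires giving it sufficient momentum uncertainty:

1. From uncertainty principle: Δp ≥ ℏ/(2Δx)
   Δp_min = (1.055e-34 J·s) / (2 × 2.850e-12 m)
   Δp_min = 1.850e-23 kg·m/s

2. This momentum uncertainty corresponds to kinetic energy:
   KE ≈ (Δp)²/(2m) = (1.850e-23)²/(2 × 1.673e-27 kg)
   KE = 1.023e-19 J = 638.652 meV

Tighter localization requires more energy.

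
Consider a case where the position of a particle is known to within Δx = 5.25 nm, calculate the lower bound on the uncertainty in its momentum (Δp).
1.004 × 10^-26 kg·m/s

Using the Heisenberg uncertainty principle:
ΔxΔp ≥ ℏ/2

The minimum uncertainty in momentum is:
Δp_min = ℏ/(2Δx)
Δp_min = (1.055e-34 J·s) / (2 × 5.250e-09 m)
Δp_min = 1.004e-26 kg·m/s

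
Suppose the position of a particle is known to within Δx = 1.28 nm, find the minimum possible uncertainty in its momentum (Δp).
4.119 × 10^-26 kg·m/s

Using the Heisenberg uncertainty principle:
ΔxΔp ≥ ℏ/2

The minimum uncertainty in momentum is:
Δp_min = ℏ/(2Δx)
Δp_min = (1.055e-34 J·s) / (2 × 1.280e-09 m)
Δp_min = 4.119e-26 kg·m/s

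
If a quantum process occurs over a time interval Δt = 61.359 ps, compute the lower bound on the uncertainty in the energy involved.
5.364 μeV

Using the energy-time uncertainty principle:
ΔEΔt ≥ ℏ/2

The minimum uncertainty in energy is:
ΔE_min = ℏ/(2Δt)
ΔE_min = (1.055e-34 J·s) / (2 × 6.136e-11 s)
ΔE_min = 8.593e-25 J = 5.364 μeV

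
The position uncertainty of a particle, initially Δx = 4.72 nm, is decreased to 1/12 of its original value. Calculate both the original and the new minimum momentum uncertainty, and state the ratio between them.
Original Δp_min = 1.117 × 10^-26 kg·m/s; new Δp'_min = 1.341 × 10^-25 kg·m/s; ratio Δp'_min/Δp_min = 12.

From the uncertainty principle ΔxΔp ≥ ℏ/2, the minimum momentum uncertainty is Δp_min = ℏ/(2Δx).

Original (Δx = 4.72 nm = 4.720e-09 m):
Δp_min = (1.055e-34 J·s)/(2 × 4.720e-09 m) = 1.117e-26 kg·m/s

When Δx → (1/12)Δx:
Δp'_min = ℏ/(2 × (1/12)Δx) = 12 × ℏ/(2Δx) = 12 × Δp_min
Δp'_min = 12 × 1.117e-26 kg·m/s = 1.341e-25 kg·m/s

Since Δp_min ∝ 1/Δx, when Δx is decreased to 1/12 of its original value, Δp_min increases to 12 times its original value.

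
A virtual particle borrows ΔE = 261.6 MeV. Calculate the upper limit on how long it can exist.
1.258 ys

Using the energy-time uncertainty principle:
ΔEΔt ≥ ℏ/2

For a virtual particle borrowing energy ΔE, the maximum lifetime is:
Δt_max = ℏ/(2ΔE)

Converting energy:
ΔE = 261.6 MeV = 4.191e-11 J

Δt_max = (1.055e-34 J·s) / (2 × 4.191e-11 J)
Δt_max = 1.258e-24 s = 1.258 ys

Virtual particles with higher borrowed energy exist for shorter times.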